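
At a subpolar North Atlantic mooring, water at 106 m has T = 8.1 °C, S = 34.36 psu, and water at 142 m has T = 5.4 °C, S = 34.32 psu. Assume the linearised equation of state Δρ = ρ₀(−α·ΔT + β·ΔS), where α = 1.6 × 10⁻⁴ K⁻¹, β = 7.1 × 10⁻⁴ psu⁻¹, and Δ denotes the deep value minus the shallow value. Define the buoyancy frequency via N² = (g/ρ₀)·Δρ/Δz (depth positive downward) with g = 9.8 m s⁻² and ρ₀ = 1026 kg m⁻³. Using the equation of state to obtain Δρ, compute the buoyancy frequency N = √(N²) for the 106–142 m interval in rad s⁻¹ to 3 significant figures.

ΔT = -2.7 K, ΔS = -0.04 psu (deep − shallow).
Δρ/ρ₀ = −αΔT + βΔS = 4.32 × 10⁻⁴ − 2.84 × 10⁻⁵ = 4.036 × 10⁻⁴, so Δρ ≈ 0.4141 kg m⁻³.
N² = (g/ρ₀)·Δρ/Δz = g·(Δρ/ρ₀)/Δz = 9.8 × 4.036 × 10⁻⁴ / 36 = 1.0987 × 10⁻⁴ s⁻².
N = √(1.0987 × 10⁻⁴) = 0.010482 rad s⁻¹ ≈ 0.0105 rad s⁻¹.

0.0105 rad s⁻¹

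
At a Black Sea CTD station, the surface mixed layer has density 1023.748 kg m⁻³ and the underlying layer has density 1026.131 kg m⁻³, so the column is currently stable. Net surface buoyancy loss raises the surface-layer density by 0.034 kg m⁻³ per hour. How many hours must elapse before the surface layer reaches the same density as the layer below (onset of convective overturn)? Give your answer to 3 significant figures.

Density deficit of the surface layer: 1026.131 − 1023.748 = 2.383 kg m⁻³.
Required change = 2.383 / 0.034 = 70.1 hours.

70.1 hours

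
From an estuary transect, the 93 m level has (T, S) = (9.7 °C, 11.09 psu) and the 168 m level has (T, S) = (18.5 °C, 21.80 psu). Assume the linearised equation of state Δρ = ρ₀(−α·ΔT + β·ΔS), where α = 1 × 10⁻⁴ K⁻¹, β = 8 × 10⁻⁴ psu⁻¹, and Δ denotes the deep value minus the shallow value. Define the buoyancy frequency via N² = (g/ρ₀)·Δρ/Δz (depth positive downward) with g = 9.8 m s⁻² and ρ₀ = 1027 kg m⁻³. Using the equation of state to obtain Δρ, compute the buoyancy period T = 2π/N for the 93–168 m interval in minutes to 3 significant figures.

ΔT = +8.8 K, ΔS = +10.71 psu (deep − shallow).
Δρ/ρ₀ = −αΔT + βΔS = -8.80 × 10⁻⁴ + 8.568 × 10⁻³ = 7.688 × 10⁻³, so Δρ ≈ 7.896 kg m⁻³.
N² = (g/ρ₀)·Δρ/Δz = g·(Δρ/ρ₀)/Δz = 9.8 × 7.688 × 10⁻³ / 75 = 1.0046 × 10⁻³ s⁻².
N = √(1.0046 × 10⁻³) = 0.031695 rad s⁻¹ → T = 2π/N = 198.24 s = 3.3040 min ≈ 3.30 min.

3.30 min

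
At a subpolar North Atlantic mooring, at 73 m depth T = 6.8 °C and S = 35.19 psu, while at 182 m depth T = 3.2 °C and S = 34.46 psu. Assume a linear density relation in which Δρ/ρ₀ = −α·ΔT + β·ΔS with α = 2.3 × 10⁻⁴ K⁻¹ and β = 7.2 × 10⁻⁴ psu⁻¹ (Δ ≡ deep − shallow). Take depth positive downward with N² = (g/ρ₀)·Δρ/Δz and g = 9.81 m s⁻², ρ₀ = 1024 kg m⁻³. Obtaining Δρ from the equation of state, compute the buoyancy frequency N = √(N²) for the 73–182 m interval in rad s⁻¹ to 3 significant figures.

ΔT = -3.6 K, ΔS = -0.73 psu (deep − shallow).
Δρ/ρ₀ = −αΔT + βΔS = 8.28 × 10⁻⁴ − 5.256 × 10⁻⁴ = 3.024 × 10⁻⁴, so Δρ ≈ 0.3097 kg m⁻³.
N² = (g/ρ₀)·Δρ/Δz = g·(Δρ/ρ₀)/Δz = 9.81 × 3.024 × 10⁻⁴ / 109 = 2.7216 × 10⁻⁵ s⁻².
N = √(2.7216 × 10⁻⁵) = 5.2169 × 10⁻³ rad s⁻¹ ≈ 5.22 × 10⁻³ rad s⁻¹.

5.22 × 10⁻³ rad s⁻¹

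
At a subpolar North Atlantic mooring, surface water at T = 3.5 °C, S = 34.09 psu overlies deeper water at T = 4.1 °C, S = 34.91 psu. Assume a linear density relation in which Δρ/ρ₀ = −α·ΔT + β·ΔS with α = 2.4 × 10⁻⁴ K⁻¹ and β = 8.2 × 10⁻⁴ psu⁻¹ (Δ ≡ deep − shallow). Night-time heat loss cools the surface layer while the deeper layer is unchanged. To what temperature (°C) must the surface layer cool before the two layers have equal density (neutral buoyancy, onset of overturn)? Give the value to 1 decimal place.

Neutral buoyancy requires Δρ = 0, i.e. −α(T_deep − T_surf′) + β(S_deep − S_surf) = 0.
T_surf′ = T_deep − (β/α)·ΔS = 4.1 − (8.2 × 10⁻⁴/2.4 × 10⁻⁴)·(+0.82) = 1.298 °C.
Cooling required: 3.5 − (1.298) = 2.202 °C.

1.3 °C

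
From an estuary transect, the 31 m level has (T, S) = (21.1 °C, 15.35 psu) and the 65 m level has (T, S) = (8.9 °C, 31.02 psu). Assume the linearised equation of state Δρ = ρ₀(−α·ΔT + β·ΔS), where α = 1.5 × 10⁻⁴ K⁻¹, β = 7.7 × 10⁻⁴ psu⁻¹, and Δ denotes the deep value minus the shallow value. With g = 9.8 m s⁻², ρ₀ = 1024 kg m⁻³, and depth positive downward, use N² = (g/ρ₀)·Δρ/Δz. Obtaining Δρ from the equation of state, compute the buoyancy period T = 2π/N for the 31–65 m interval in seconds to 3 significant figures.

99.3 s

ΔT = -12.2 K, ΔS = +15.67 psu (deep − shallow).
Δρ/ρ₀ = −αΔT + βΔS = 1.83 × 10⁻³ + 0.0120659 = 0.0138959, so Δρ ≈ 14.23 kg m⁻³.
N² = (g/ρ₀)·Δρ/Δz = g·(Δρ/ρ₀)/Δz = 9.8 × 0.0138959 / 34 = 4.0053 × 10⁻³ s⁻².
N = √(4.0053 × 10⁻³) = 0.063287 rad s⁻¹ → T = 2π/N = 99.281 s ≈ 99.3 s.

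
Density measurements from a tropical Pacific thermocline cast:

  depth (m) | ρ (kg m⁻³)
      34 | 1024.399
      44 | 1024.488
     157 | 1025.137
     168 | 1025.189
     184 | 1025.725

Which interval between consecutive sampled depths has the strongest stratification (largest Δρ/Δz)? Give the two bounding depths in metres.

Compute the density gradient over each adjacent pair:
  34–44 m: Δρ/Δz = 0.089/10 = 8.9 × 10⁻³ kg m⁻⁴
  44–157 m: Δρ/Δz = 0.649/113 = 5.7 × 10⁻³ kg m⁻⁴
  157–168 m: Δρ/Δz = 0.052/11 = 4.7 × 10⁻³ kg m⁻⁴
  168–184 m: Δρ/Δz = 0.536/16 = 0.034 kg m⁻⁴
The largest gradient is in the 168–184 m interval — the pycnocline.

168–184 m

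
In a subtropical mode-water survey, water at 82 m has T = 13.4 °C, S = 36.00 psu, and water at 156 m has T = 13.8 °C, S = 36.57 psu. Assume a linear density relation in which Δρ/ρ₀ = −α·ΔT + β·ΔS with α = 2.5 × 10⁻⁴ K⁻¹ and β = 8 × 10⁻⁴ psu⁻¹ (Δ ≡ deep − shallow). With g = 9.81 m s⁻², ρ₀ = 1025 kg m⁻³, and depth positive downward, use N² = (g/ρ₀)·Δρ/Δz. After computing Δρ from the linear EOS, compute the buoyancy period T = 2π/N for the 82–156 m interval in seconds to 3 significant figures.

ΔT = +0.4 K, ΔS = +0.57 psu (deep − shallow).
Δρ/ρ₀ = −αΔT + βΔS = -1.00 × 10⁻⁴ + 4.56 × 10⁻⁴ = 3.56 × 10⁻⁴, so Δρ ≈ 0.3649 kg m⁻³.
N² = (g/ρ₀)·Δρ/Δz = g·(Δρ/ρ₀)/Δz = 9.81 × 3.56 × 10⁻⁴ / 74 = 4.7194 × 10⁻⁵ s⁻².
N = √(4.7194 × 10⁻⁵) = 6.8698 × 10⁻³ rad s⁻¹ → T = 2π/N = 914.61 s ≈ 915 s.

915 s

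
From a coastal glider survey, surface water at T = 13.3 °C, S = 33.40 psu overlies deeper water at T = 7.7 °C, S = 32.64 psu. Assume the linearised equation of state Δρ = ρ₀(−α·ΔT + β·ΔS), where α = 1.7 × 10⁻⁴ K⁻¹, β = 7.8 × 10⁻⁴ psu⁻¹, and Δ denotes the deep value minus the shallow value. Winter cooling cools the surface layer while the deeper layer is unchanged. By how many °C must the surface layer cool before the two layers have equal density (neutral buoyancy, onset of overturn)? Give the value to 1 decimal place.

2.1 °C

Neutral buoyancy requires Δρ = 0, i.e. −α(T_deep − T_surf′) + β(S_deep − S_surf) = 0.
T_surf′ = T_deep − (β/α)·ΔS = 7.7 − (7.8 × 10⁻⁴/1.7 × 10⁻⁴)·(-0.76) = 11.187 °C.
Cooling required: 13.3 − (11.187) = 2.113 °C.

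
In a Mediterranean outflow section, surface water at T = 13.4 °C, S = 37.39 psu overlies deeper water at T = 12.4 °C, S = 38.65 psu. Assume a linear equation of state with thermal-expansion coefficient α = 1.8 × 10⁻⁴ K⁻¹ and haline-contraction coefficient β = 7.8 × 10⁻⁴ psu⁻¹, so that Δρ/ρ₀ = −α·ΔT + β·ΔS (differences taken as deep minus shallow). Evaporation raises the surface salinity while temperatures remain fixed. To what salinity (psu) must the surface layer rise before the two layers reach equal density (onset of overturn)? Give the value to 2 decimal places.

38.88 psu

Neutral buoyancy requires −α(T_deep − T_surf) + β(S_deep − S_surf′) = 0.
S_surf′ = S_deep − (α/β)·ΔT = 38.65 − (1.8 × 10⁻⁴/7.8 × 10⁻⁴)·(-1.0) = 38.8808 psu.
Increase required: 38.8808 − 37.39 = 1.4908 psu.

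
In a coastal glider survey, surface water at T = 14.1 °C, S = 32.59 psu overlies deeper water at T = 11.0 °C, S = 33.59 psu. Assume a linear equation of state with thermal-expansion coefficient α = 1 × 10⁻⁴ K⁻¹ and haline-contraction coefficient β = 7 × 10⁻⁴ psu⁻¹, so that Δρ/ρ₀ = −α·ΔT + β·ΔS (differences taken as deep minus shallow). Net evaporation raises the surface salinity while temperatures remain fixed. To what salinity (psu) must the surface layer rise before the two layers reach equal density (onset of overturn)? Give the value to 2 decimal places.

34.03 psu

Neutral buoyancy requires −α(T_deep − T_surf) + β(S_deep − S_surf′) = 0.
S_surf′ = S_deep − (α/β)·ΔT = 33.59 − (1 × 10⁻⁴/7 × 10⁻⁴)·(-3.1) = 34.0329 psu.
Increase required: 34.0329 − 32.59 = 1.4429 psu.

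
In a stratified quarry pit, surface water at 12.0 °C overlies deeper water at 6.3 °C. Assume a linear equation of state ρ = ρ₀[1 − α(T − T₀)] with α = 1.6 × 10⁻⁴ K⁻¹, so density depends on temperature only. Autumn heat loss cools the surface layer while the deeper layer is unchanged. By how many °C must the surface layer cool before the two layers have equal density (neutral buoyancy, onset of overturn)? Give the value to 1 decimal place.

With temperature the only control, equal density requires T_surf′ = T_deep.
T_surf′ = 6.3 °C.
Cooling required: 12.0 − 6.3 = 5.7 °C.

5.7 °C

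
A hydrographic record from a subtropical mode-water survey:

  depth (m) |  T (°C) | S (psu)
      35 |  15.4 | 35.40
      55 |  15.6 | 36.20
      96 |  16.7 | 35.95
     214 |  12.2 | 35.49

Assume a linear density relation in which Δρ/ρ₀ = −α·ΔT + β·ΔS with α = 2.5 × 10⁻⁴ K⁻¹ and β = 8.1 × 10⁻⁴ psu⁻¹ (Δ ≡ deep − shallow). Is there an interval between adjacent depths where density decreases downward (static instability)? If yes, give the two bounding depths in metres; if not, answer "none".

55–96 m

Evaluate Δρ/ρ₀ = −αΔT + βΔS across each adjacent pair:
  35–55 m: −αΔT+βΔS = −(2.5 × 10⁻⁴)(+0.2)+(8.1 × 10⁻⁴)(+0.80) = 6.0 × 10⁻⁴ → stable
  55–96 m: −αΔT+βΔS = −(2.5 × 10⁻⁴)(+1.1)+(8.1 × 10⁻⁴)(-0.25) = -4.8 × 10⁻⁴ → UNSTABLE
  96–214 m: −αΔT+βΔS = −(2.5 × 10⁻⁴)(-4.5)+(8.1 × 10⁻⁴)(-0.46) = 7.5 × 10⁻⁴ → stable
The 55–96 m interval has Δρ < 0: lighter water underlies denser water.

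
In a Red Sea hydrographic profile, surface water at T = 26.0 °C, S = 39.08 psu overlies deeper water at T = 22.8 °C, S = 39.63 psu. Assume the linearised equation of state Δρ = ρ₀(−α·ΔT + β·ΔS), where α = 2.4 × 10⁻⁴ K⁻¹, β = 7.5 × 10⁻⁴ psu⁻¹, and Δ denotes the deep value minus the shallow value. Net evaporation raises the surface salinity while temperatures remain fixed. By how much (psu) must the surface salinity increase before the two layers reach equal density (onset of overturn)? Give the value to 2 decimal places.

1.57 psu

Neutral buoyancy requires −α(T_deep − T_surf) + β(S_deep − S_surf′) = 0.
S_surf′ = S_deep − (α/β)·ΔT = 39.63 − (2.4 × 10⁻⁴/7.5 × 10⁻⁴)·(-3.2) = 40.6540 psu.
Increase required: 40.6540 − 39.08 = 1.5740 psu.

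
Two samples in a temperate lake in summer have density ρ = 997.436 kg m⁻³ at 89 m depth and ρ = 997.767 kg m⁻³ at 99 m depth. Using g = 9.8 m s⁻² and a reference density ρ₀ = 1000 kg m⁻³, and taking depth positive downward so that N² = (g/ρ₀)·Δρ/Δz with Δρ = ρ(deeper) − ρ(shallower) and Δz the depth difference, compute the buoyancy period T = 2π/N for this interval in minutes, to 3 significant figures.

5.81 min

Δρ = 997.767 − 997.436 = 0.331 kg m⁻³ over Δz = 99 − 89 = 10 m.
N² = (9.8/1000) × (0.331/10) = 3.2438 × 10⁻⁴ s⁻².
N = √(3.2438 × 10⁻⁴) = 0.018011 rad s⁻¹, so T = 2π/N = 348.85 s = 5.8142 min ≈ 5.81 min.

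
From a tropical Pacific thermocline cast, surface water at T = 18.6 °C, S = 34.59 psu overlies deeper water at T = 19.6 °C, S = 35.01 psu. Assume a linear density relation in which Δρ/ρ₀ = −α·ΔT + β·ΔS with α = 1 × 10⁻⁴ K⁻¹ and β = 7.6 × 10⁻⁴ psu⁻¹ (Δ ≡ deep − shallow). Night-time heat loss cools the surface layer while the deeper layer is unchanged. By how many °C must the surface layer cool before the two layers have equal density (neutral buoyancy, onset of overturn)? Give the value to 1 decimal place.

Neutral buoyancy requires Δρ = 0, i.e. −α(T_deep − T_surf′) + β(S_deep − S_surf) = 0.
T_surf′ = T_deep − (β/α)·ΔS = 19.6 − (7.6 × 10⁻⁴/1 × 10⁻⁴)·(+0.42) = 16.408 °C.
Cooling required: 18.6 − (16.408) = 2.192 °C.

2.2 °C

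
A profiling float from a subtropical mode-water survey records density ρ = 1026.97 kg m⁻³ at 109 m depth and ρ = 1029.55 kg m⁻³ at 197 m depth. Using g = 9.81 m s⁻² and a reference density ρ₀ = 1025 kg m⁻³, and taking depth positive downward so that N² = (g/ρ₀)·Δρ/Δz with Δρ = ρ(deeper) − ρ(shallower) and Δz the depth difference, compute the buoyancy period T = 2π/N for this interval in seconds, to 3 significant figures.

375 s

Δρ = 1029.55 − 1026.97 = 2.58 kg m⁻³ over Δz = 197 − 109 = 88 m.
N² = (9.81/1025) × (2.58/88) = 2.8060 × 10⁻⁴ s⁻².
N = √(2.8060 × 10⁻⁴) = 0.016751 rad s⁻¹, so T = 2π/N = 375.09 s ≈ 375 s.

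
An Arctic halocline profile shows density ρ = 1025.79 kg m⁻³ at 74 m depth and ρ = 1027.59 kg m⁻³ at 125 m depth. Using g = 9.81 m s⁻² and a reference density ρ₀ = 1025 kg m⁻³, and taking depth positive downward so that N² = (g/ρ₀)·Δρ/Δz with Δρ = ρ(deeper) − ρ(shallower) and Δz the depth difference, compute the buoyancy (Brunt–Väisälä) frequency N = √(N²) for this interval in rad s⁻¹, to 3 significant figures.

0.0184 rad s⁻¹

Δρ = 1027.59 − 1025.79 = 1.80 kg m⁻³ over Δz = 125 − 74 = 51 m.
N² = (9.81/1025) × (1.80/51) = 3.3779 × 10⁻⁴ s⁻².
N = √(3.3779 × 10⁻⁴) = 0.018379 rad s⁻¹ ≈ 0.0184 rad s⁻¹.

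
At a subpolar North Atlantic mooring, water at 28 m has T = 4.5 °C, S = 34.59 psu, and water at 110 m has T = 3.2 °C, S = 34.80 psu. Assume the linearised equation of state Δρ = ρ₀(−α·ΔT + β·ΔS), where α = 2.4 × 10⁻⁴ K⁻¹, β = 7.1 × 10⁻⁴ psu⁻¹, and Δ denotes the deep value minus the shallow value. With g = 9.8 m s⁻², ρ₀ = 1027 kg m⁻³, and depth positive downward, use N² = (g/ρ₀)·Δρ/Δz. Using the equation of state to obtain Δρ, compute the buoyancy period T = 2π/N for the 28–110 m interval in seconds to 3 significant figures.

846 s

ΔT = -1.3 K, ΔS = +0.21 psu (deep − shallow).
Δρ/ρ₀ = −αΔT + βΔS = 3.12 × 10⁻⁴ + 1.491 × 10⁻⁴ = 4.611 × 10⁻⁴, so Δρ ≈ 0.4735 kg m⁻³.
N² = (g/ρ₀)·Δρ/Δz = g·(Δρ/ρ₀)/Δz = 9.8 × 4.611 × 10⁻⁴ / 82 = 5.5107 × 10⁻⁵ s⁻².
N = √(5.5107 × 10⁻⁵) = 7.4234 × 10⁻³ rad s⁻¹ → T = 2π/N = 846.40 s ≈ 846 s.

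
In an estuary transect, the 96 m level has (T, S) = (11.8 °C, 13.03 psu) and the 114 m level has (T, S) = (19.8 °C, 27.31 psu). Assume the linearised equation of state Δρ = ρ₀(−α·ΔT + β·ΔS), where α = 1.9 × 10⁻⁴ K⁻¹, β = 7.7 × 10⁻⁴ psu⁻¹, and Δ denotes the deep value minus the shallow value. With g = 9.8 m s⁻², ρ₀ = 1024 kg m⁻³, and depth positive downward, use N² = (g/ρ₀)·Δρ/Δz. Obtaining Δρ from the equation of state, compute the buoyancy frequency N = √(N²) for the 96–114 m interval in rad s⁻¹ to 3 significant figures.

ΔT = +8.0 K, ΔS = +14.28 psu (deep − shallow).
Δρ/ρ₀ = −αΔT + βΔS = -1.52 × 10⁻³ + 0.0109956 = 9.4756 × 10⁻³, so Δρ ≈ 9.703 kg m⁻³.
N² = (g/ρ₀)·Δρ/Δz = g·(Δρ/ρ₀)/Δz = 9.8 × 9.4756 × 10⁻³ / 18 = 5.1589 × 10⁻³ s⁻².
N = √(5.1589 × 10⁻³) = 0.071825 rad s⁻¹ ≈ 0.0718 rad s⁻¹.

0.0718 rad s⁻¹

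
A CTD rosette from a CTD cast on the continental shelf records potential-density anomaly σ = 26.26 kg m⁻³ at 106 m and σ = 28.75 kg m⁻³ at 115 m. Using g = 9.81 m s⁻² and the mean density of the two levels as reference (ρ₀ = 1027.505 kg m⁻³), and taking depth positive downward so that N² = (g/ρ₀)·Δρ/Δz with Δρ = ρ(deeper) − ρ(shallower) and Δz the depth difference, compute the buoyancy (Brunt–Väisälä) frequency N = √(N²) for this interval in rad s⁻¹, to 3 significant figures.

0.0514 rad s⁻¹

Δρ = 1028.75 − 1026.26 = 2.49 kg m⁻³ over Δz = 115 − 106 = 9 m.
N² = (9.81/1027.505) × (2.49/9) = 2.6414 × 10⁻³ s⁻².
N = √(2.6414 × 10⁻³) = 0.051395 rad s⁻¹ ≈ 0.0514 rad s⁻¹.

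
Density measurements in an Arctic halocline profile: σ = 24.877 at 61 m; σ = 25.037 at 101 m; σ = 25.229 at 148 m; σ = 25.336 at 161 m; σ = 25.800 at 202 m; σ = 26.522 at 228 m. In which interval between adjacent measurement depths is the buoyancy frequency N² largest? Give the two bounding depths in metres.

202–228 m

Compute the density gradient over each adjacent pair:
  61–101 m: Δρ/Δz = 0.160/40 = 4.0 × 10⁻³ kg m⁻⁴
  101–148 m: Δρ/Δz = 0.192/47 = 4.1 × 10⁻³ kg m⁻⁴
  148–161 m: Δρ/Δz = 0.107/13 = 8.2 × 10⁻³ kg m⁻⁴
  161–202 m: Δρ/Δz = 0.464/41 = 0.011 kg m⁻⁴
  202–228 m: Δρ/Δz = 0.722/26 = 0.028 kg m⁻⁴
The largest gradient is in the 202–228 m interval — the pycnocline.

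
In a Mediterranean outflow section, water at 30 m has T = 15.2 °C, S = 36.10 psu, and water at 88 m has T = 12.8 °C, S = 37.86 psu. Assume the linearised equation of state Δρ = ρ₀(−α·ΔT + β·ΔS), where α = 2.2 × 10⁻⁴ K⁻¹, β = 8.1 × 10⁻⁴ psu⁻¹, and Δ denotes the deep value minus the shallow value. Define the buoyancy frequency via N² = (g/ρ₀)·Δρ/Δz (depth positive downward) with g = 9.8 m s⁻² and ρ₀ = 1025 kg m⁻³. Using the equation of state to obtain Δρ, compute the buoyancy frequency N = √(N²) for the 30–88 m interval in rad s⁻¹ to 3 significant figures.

0.0182 rad s⁻¹

ΔT = -2.4 K, ΔS = +1.76 psu (deep − shallow).
Δρ/ρ₀ = −αΔT + βΔS = 5.28 × 10⁻⁴ + 1.4256 × 10⁻³ = 1.9536 × 10⁻³, so Δρ ≈ 2.002 kg m⁻³.
N² = (g/ρ₀)·Δρ/Δz = g·(Δρ/ρ₀)/Δz = 9.8 × 1.9536 × 10⁻³ / 58 = 3.3009 × 10⁻⁴ s⁻².
N = √(3.3009 × 10⁻⁴) = 0.018168 rad s⁻¹ ≈ 0.0182 rad s⁻¹.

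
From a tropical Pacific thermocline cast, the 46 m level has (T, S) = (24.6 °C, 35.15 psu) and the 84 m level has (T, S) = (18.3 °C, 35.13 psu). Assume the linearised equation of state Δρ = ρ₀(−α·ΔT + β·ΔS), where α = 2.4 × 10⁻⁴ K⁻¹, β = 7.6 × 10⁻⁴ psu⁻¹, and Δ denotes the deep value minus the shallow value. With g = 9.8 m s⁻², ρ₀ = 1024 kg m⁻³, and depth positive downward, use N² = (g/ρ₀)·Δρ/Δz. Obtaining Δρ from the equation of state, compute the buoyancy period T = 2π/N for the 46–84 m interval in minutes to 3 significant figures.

ΔT = -6.3 K, ΔS = -0.02 psu (deep − shallow).
Δρ/ρ₀ = −αΔT + βΔS = 1.512 × 10⁻³ − 1.52 × 10⁻⁵ = 1.4968 × 10⁻³, so Δρ ≈ 1.533 kg m⁻³.
N² = (g/ρ₀)·Δρ/Δz = g·(Δρ/ρ₀)/Δz = 9.8 × 1.4968 × 10⁻³ / 38 = 3.8602 × 10⁻⁴ s⁻².
N = √(3.8602 × 10⁻⁴) = 0.019647 rad s⁻¹ → T = 2π/N = 319.80 s = 5.3300 min ≈ 5.33 min.

5.33 min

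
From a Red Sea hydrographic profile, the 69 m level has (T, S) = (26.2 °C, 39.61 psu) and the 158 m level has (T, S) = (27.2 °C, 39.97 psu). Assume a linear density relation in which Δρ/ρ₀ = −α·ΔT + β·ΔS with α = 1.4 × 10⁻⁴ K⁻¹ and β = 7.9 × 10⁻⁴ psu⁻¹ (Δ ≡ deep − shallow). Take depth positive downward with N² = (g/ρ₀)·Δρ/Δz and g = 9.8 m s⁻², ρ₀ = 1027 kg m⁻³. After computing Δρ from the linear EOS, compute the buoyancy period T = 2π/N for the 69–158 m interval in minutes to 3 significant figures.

26.3 min

ΔT = +1.0 K, ΔS = +0.36 psu (deep − shallow).
Δρ/ρ₀ = −αΔT + βΔS = -1.40 × 10⁻⁴ + 2.844 × 10⁻⁴ = 1.444 × 10⁻⁴, so Δρ ≈ 0.1483 kg m⁻³.
N² = (g/ρ₀)·Δρ/Δz = g·(Δρ/ρ₀)/Δz = 9.8 × 1.444 × 10⁻⁴ / 89 = 1.5900 × 10⁻⁵ s⁻².
N = √(1.5900 × 10⁻⁵) = 3.9875 × 10⁻³ rad s⁻¹ → T = 2π/N = 1.5757 × 10³ s = 26.262 min ≈ 26.3 min.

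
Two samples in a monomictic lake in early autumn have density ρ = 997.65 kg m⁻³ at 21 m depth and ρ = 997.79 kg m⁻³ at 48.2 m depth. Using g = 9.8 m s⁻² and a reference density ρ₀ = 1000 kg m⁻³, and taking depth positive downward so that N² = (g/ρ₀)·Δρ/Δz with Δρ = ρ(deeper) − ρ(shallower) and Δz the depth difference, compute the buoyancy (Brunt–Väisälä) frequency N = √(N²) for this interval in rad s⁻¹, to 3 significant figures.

Δρ = 997.79 − 997.65 = 0.14 kg m⁻³ over Δz = 48.2 − 21 = 27.2 m.
N² = (9.8/1000) × (0.14/27.2) = 5.0441 × 10⁻⁵ s⁻².
N = √(5.0441 × 10⁻⁵) = 7.1022 × 10⁻³ rad s⁻¹ ≈ 7.10 × 10⁻³ rad s⁻¹.

7.10 × 10⁻³ rad s⁻¹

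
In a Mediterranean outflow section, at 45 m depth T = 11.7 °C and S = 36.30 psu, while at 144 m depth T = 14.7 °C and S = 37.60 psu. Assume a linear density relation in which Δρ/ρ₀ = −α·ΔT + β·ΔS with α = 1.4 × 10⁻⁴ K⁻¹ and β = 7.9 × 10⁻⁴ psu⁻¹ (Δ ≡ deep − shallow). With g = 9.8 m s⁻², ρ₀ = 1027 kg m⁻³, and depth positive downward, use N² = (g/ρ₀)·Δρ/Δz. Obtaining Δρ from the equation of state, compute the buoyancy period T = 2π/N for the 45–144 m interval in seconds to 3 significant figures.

ΔT = +3.0 K, ΔS = +1.30 psu (deep − shallow).
Δρ/ρ₀ = −αΔT + βΔS = -4.20 × 10⁻⁴ + 1.027 × 10⁻³ = 6.07 × 10⁻⁴, so Δρ ≈ 0.6234 kg m⁻³.
N² = (g/ρ₀)·Δρ/Δz = g·(Δρ/ρ₀)/Δz = 9.8 × 6.07 × 10⁻⁴ / 99 = 6.0087 × 10⁻⁵ s⁻².
N = √(6.0087 × 10⁻⁵) = 7.7516 × 10⁻³ rad s⁻¹ → T = 2π/N = 810.57 s ≈ 811 s.

811 s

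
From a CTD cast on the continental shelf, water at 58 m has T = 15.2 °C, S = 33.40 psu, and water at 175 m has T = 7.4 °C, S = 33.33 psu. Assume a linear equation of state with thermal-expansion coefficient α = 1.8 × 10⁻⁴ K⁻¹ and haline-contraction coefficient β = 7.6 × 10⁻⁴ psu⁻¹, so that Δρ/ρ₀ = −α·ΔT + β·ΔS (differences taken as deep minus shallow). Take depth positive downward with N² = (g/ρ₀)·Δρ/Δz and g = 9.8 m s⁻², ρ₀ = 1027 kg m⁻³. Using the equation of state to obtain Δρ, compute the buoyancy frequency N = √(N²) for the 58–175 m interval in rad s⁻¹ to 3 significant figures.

ΔT = -7.8 K, ΔS = -0.07 psu (deep − shallow).
Δρ/ρ₀ = −αΔT + βΔS = 1.404 × 10⁻³ − 5.32 × 10⁻⁵ = 1.3508 × 10⁻³, so Δρ ≈ 1.387 kg m⁻³.
N² = (g/ρ₀)·Δρ/Δz = g·(Δρ/ρ₀)/Δz = 9.8 × 1.3508 × 10⁻³ / 117 = 1.1314 × 10⁻⁴ s⁻².
N = √(1.1314 × 10⁻⁴) = 0.010637 rad s⁻¹ ≈ 0.0106 rad s⁻¹.

0.0106 rad s⁻¹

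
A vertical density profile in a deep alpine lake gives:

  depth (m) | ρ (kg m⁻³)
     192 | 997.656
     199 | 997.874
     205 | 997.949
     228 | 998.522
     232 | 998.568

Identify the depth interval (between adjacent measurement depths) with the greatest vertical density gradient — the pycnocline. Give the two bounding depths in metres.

Compute the density gradient over each adjacent pair:
  192–199 m: Δρ/Δz = 0.218/7 = 0.031 kg m⁻⁴
  199–205 m: Δρ/Δz = 0.075/6 = 0.012 kg m⁻⁴
  205–228 m: Δρ/Δz = 0.573/23 = 0.025 kg m⁻⁴
  228–232 m: Δρ/Δz = 0.046/4 = 0.011 kg m⁻⁴
The largest gradient is in the 192–199 m interval — the pycnocline.

192–199 m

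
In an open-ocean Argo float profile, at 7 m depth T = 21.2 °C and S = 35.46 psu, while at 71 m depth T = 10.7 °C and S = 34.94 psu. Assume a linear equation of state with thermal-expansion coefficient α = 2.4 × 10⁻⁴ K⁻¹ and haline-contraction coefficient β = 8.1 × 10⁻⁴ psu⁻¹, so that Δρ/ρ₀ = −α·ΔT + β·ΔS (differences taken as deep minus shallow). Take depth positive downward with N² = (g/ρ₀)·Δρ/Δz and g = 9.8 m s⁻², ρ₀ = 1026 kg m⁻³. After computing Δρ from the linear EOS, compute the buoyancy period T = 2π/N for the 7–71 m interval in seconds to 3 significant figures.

ΔT = -10.5 K, ΔS = -0.52 psu (deep − shallow).
Δρ/ρ₀ = −αΔT + βΔS = 2.52 × 10⁻³ − 4.212 × 10⁻⁴ = 2.0988 × 10⁻³, so Δρ ≈ 2.153 kg m⁻³.
N² = (g/ρ₀)·Δρ/Δz = g·(Δρ/ρ₀)/Δz = 9.8 × 2.0988 × 10⁻³ / 64 = 3.2138 × 10⁻⁴ s⁻².
N = √(3.2138 × 10⁻⁴) = 0.017927 rad s⁻¹ → T = 2π/N = 350.49 s ≈ 350 s.

350 s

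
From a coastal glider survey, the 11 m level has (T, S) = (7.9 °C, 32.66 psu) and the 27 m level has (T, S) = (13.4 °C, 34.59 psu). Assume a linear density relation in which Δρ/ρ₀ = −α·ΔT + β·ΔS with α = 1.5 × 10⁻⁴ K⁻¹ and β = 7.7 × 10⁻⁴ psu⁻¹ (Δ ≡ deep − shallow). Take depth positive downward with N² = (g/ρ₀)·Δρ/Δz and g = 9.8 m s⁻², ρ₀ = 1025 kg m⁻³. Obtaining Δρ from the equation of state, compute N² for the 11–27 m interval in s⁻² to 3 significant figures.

ΔT = +5.5 K, ΔS = +1.93 psu (deep − shallow).
Δρ/ρ₀ = −αΔT + βΔS = -8.25 × 10⁻⁴ + 1.4861 × 10⁻³ = 6.611 × 10⁻⁴, so Δρ ≈ 0.6776 kg m⁻³.
N² = (g/ρ₀)·Δρ/Δz = g·(Δρ/ρ₀)/Δz = 9.8 × 6.611 × 10⁻⁴ / 16 = 4.0492 × 10⁻⁴ s⁻² ≈ 4.05 × 10⁻⁴ s⁻².

4.05 × 10⁻⁴ s⁻²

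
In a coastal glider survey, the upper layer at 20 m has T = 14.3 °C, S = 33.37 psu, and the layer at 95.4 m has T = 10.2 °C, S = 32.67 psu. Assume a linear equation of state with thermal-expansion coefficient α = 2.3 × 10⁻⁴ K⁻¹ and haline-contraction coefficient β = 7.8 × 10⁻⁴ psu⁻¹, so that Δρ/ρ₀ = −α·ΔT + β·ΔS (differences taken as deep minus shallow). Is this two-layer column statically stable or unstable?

ΔT = 10.2 − 14.3 = -4.1 K and ΔS = 32.67 − 33.37 = -0.70 psu (deep − shallow).
−αΔT = 9.43 × 10⁻⁴; βΔS = -5.46 × 10⁻⁴; sum Δρ/ρ₀ = 3.97 × 10⁻⁴.
Δρ/ρ₀ > 0, so Δρ > 0: deeper water is denser → statically stable.

stable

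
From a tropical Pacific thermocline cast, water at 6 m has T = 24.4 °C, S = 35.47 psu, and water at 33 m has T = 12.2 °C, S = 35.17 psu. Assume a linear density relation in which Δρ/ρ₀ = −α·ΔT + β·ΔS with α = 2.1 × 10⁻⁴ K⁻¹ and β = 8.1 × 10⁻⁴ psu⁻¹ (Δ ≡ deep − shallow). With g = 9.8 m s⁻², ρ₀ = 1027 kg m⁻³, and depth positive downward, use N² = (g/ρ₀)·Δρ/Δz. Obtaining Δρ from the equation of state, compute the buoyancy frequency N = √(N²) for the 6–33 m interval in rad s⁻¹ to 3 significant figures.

0.0290 rad s⁻¹

ΔT = -12.2 K, ΔS = -0.30 psu (deep − shallow).
Δρ/ρ₀ = −αΔT + βΔS = 2.562 × 10⁻³ − 2.43 × 10⁻⁴ = 2.319 × 10⁻³, so Δρ ≈ 2.382 kg m⁻³.
N² = (g/ρ₀)·Δρ/Δz = g·(Δρ/ρ₀)/Δz = 9.8 × 2.319 × 10⁻³ / 27 = 8.4171 × 10⁻⁴ s⁻².
N = √(8.4171 × 10⁻⁴) = 0.029012 rad s⁻¹ ≈ 0.0290 rad s⁻¹.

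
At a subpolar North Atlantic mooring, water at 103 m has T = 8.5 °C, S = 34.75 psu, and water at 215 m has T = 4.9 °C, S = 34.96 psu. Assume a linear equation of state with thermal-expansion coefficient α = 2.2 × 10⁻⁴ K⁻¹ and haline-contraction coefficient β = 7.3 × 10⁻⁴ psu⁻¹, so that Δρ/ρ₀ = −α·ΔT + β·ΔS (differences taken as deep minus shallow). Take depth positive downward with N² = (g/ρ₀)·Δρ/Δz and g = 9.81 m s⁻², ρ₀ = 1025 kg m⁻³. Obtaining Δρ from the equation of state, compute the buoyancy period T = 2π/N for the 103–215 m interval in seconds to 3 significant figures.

691 s

ΔT = -3.6 K, ΔS = +0.21 psu (deep − shallow).
Δρ/ρ₀ = −αΔT + βΔS = 7.92 × 10⁻⁴ + 1.533 × 10⁻⁴ = 9.453 × 10⁻⁴, so Δρ ≈ 0.9689 kg m⁻³.
N² = (g/ρ₀)·Δρ/Δz = g·(Δρ/ρ₀)/Δz = 9.81 × 9.453 × 10⁻⁴ / 112 = 8.2798 × 10⁻⁵ s⁻².
N = √(8.2798 × 10⁻⁵) = 9.0993 × 10⁻³ rad s⁻¹ → T = 2π/N = 690.51 s ≈ 691 s.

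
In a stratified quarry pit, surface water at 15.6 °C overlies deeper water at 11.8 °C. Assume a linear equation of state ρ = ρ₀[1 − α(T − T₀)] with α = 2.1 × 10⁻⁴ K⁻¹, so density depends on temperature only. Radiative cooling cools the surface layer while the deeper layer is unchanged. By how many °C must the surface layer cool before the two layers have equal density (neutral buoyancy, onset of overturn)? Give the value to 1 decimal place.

With temperature the only control, equal density requires T_surf′ = T_deep.
T_surf′ = 11.8 °C.
Cooling required: 15.6 − 11.8 = 3.8 °C.

3.8 °C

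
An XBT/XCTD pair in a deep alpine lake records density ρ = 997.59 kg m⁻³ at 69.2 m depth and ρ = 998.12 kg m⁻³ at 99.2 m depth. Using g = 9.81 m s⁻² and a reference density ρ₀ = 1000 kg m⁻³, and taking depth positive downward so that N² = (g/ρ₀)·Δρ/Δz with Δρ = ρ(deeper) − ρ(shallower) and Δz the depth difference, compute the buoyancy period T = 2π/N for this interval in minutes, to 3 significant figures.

Δρ = 998.12 − 997.59 = 0.53 kg m⁻³ over Δz = 99.2 − 69.2 = 30 m.
N² = (9.81/1000) × (0.53/30) = 1.7331 × 10⁻⁴ s⁻².
N = √(1.7331 × 10⁻⁴) = 0.013165 rad s⁻¹, so T = 2π/N = 477.26 s = 7.9543 min ≈ 7.95 min.
Since Δρ > 0 the layer is stably stratified.

7.95 min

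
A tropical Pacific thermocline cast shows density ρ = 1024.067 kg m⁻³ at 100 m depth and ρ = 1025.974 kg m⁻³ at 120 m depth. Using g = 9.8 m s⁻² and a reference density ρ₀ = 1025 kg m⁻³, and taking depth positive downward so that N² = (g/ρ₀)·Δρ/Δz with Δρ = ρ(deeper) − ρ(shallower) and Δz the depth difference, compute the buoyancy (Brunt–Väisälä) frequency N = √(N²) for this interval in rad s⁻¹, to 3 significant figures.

0.0302 rad s⁻¹

Δρ = 1025.974 − 1024.067 = 1.907 kg m⁻³ over Δz = 120 − 100 = 20 m.
N² = (9.8/1025) × (1.907/20) = 9.1164 × 10⁻⁴ s⁻².
N = √(9.1164 × 10⁻⁴) = 0.030193 rad s⁻¹ ≈ 0.0302 rad s⁻¹.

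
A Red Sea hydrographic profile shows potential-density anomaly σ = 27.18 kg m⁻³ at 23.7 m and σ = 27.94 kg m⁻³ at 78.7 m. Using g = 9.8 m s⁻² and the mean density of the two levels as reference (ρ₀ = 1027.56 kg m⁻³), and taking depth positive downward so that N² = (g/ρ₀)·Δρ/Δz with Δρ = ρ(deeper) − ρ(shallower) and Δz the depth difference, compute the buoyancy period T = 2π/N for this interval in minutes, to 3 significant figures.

9.12 min

Δρ = 1027.94 − 1027.18 = 0.76 kg m⁻³ over Δz = 78.7 − 23.7 = 55 m.
N² = (9.8/1027.56) × (0.76/55) = 1.3179 × 10⁻⁴ s⁻².
N = √(1.3179 × 10⁻⁴) = 0.011480 rad s⁻¹, so T = 2π/N = 547.32 s = 9.1220 min ≈ 9.12 min.
Since Δρ > 0 the layer is stably stratified.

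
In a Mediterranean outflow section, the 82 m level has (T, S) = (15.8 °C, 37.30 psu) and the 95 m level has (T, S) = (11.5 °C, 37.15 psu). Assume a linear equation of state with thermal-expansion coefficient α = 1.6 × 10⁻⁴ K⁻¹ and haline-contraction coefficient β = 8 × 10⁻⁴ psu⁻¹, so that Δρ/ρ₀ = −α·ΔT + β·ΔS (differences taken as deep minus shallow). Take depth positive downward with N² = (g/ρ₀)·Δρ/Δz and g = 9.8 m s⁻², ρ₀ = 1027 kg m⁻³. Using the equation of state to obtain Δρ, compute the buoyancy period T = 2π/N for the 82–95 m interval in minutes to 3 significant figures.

5.06 min

ΔT = -4.3 K, ΔS = -0.15 psu (deep − shallow).
Δρ/ρ₀ = −αΔT + βΔS = 6.88 × 10⁻⁴ − 1.20 × 10⁻⁴ = 5.68 × 10⁻⁴, so Δρ ≈ 0.5833 kg m⁻³.
N² = (g/ρ₀)·Δρ/Δz = g·(Δρ/ρ₀)/Δz = 9.8 × 5.68 × 10⁻⁴ / 13 = 4.2818 × 10⁻⁴ s⁻².
N = √(4.2818 × 10⁻⁴) = 0.020693 rad s⁻¹ → T = 2π/N = 303.64 s = 5.0607 min ≈ 5.06 min.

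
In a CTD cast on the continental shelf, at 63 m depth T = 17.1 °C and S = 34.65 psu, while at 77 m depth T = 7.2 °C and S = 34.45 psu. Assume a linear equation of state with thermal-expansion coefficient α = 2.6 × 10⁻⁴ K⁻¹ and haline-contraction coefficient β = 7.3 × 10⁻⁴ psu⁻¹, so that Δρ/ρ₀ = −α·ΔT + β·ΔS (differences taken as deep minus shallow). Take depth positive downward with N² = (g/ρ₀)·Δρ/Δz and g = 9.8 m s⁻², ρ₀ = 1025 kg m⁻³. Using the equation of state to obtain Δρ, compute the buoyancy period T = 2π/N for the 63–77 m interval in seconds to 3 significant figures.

ΔT = -9.9 K, ΔS = -0.20 psu (deep − shallow).
Δρ/ρ₀ = −αΔT + βΔS = 2.574 × 10⁻³ − 1.46 × 10⁻⁴ = 2.428 × 10⁻³, so Δρ ≈ 2.489 kg m⁻³.
N² = (g/ρ₀)·Δρ/Δz = g·(Δρ/ρ₀)/Δz = 9.8 × 2.428 × 10⁻³ / 14 = 1.6996 × 10⁻³ s⁻².
N = √(1.6996 × 10⁻³) = 0.041226 rad s⁻¹ → T = 2π/N = 152.41 s ≈ 152 s.

152 s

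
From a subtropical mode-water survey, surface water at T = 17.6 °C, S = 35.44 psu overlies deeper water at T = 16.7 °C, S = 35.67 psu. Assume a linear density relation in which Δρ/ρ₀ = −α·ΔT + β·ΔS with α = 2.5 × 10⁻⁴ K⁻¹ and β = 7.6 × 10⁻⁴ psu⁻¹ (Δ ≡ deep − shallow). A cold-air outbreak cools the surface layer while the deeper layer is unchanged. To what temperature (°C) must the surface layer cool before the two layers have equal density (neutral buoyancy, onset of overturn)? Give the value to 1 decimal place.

Neutral buoyancy requires Δρ = 0, i.e. −α(T_deep − T_surf′) + β(S_deep − S_surf) = 0.
T_surf′ = T_deep − (β/α)·ΔS = 16.7 − (7.6 × 10⁻⁴/2.5 × 10⁻⁴)·(+0.23) = 16.001 °C.
Cooling required: 17.6 − (16.001) = 1.599 °C.

16.0 °C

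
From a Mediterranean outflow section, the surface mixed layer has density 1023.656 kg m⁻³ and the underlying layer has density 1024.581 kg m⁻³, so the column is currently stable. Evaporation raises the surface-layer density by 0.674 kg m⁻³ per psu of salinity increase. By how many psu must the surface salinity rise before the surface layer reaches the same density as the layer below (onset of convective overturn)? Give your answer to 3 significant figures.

1.37 psu

Density deficit of the surface layer: 1024.581 − 1023.656 = 0.925 kg m⁻³.
Required change = 0.925 / 0.674 = 1.37 psu.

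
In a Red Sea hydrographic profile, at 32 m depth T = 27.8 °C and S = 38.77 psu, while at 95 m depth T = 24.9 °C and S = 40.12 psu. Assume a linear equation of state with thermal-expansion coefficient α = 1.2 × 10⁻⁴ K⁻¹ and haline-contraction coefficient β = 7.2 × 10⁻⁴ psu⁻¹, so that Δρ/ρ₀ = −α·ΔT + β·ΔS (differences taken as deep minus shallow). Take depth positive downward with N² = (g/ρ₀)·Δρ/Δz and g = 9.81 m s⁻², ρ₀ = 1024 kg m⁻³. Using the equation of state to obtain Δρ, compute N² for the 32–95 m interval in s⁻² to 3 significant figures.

2.06 × 10⁻⁴ s⁻²

ΔT = -2.9 K, ΔS = +1.35 psu (deep − shallow).
Δρ/ρ₀ = −αΔT + βΔS = 3.48 × 10⁻⁴ + 9.72 × 10⁻⁴ = 1.32 × 10⁻³, so Δρ ≈ 1.352 kg m⁻³.
N² = (g/ρ₀)·Δρ/Δz = g·(Δρ/ρ₀)/Δz = 9.81 × 1.32 × 10⁻³ / 63 = 2.0554 × 10⁻⁴ s⁻² ≈ 2.06 × 10⁻⁴ s⁻².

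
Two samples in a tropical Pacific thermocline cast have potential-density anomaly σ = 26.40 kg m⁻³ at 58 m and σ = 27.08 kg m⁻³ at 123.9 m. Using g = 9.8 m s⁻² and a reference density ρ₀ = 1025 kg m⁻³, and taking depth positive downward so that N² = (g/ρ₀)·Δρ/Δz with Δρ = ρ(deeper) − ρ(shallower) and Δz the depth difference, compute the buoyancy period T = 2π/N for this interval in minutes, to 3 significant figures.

10.5 min

Δρ = 1027.08 − 1026.40 = 0.68 kg m⁻³ over Δz = 123.9 − 58 = 65.9 m.
N² = (9.8/1025) × (0.68/65.9) = 9.8657 × 10⁻⁵ s⁻².
N = √(9.8657 × 10⁻⁵) = 9.9326 × 10⁻³ rad s⁻¹, so T = 2π/N = 632.58 s = 10.543 min ≈ 10.5 min.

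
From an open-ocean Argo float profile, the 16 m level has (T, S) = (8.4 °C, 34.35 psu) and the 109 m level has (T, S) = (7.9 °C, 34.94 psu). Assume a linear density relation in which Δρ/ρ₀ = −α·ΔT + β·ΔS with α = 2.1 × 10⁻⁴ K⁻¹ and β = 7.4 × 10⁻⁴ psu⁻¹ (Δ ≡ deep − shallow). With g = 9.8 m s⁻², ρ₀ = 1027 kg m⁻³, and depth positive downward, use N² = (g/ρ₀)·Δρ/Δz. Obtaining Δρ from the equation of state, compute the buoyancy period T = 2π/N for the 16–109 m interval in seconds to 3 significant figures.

832 s

ΔT = -0.5 K, ΔS = +0.59 psu (deep − shallow).
Δρ/ρ₀ = −αΔT + βΔS = 1.05 × 10⁻⁴ + 4.366 × 10⁻⁴ = 5.416 × 10⁻⁴, so Δρ ≈ 0.5562 kg m⁻³.
N² = (g/ρ₀)·Δρ/Δz = g·(Δρ/ρ₀)/Δz = 9.8 × 5.416 × 10⁻⁴ / 93 = 5.7072 × 10⁻⁵ s⁻².
N = √(5.7072 × 10⁻⁵) = 7.5546 × 10⁻³ rad s⁻¹ → T = 2π/N = 831.70 s ≈ 832 s.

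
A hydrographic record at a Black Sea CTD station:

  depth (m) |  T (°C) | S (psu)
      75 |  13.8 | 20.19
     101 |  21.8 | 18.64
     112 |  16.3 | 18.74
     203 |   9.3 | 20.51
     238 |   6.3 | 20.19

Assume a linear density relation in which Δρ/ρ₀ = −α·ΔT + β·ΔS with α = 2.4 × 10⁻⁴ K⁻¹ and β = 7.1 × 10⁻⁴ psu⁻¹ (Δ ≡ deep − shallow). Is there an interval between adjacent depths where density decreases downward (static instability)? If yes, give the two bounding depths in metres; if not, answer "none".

Evaluate Δρ/ρ₀ = −αΔT + βΔS across each adjacent pair:
  75–101 m: −αΔT+βΔS = −(2.4 × 10⁻⁴)(+8.0)+(7.1 × 10⁻⁴)(-1.55) = -3.0 × 10⁻³ → UNSTABLE
  101–112 m: −αΔT+βΔS = −(2.4 × 10⁻⁴)(-5.5)+(7.1 × 10⁻⁴)(+0.10) = 1.4 × 10⁻³ → stable
  112–203 m: −αΔT+βΔS = −(2.4 × 10⁻⁴)(-7.0)+(7.1 × 10⁻⁴)(+1.77) = 2.9 × 10⁻³ → stable
  203–238 m: −αΔT+βΔS = −(2.4 × 10⁻⁴)(-3.0)+(7.1 × 10⁻⁴)(-0.32) = 4.9 × 10⁻⁴ → stable
The 75–101 m interval has Δρ < 0: lighter water underlies denser water.

75–101 m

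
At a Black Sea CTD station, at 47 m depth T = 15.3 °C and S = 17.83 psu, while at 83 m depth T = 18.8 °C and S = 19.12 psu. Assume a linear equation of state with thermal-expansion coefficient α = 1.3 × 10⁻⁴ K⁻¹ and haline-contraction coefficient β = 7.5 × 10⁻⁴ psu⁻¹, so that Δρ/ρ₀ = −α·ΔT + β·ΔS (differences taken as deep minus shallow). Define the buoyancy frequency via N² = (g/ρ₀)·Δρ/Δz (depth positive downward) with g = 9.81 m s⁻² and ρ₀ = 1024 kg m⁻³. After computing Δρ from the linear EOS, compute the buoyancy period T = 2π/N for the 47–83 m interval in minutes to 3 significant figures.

8.86 min

ΔT = +3.5 K, ΔS = +1.29 psu (deep − shallow).
Δρ/ρ₀ = −αΔT + βΔS = -4.55 × 10⁻⁴ + 9.675 × 10⁻⁴ = 5.125 × 10⁻⁴, so Δρ ≈ 0.5248 kg m⁻³.
N² = (g/ρ₀)·Δρ/Δz = g·(Δρ/ρ₀)/Δz = 9.81 × 5.125 × 10⁻⁴ / 36 = 1.3966 × 10⁻⁴ s⁻².
N = √(1.3966 × 10⁻⁴) = 0.011818 rad s⁻¹ → T = 2π/N = 531.66 s = 8.8610 min ≈ 8.86 min.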